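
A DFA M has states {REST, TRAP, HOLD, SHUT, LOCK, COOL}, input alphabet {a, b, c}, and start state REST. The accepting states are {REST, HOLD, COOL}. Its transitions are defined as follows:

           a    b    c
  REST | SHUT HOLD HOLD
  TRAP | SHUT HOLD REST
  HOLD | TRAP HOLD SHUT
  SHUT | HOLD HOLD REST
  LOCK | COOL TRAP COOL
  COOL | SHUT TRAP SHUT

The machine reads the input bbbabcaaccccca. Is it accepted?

start at REST
read 'b': REST → HOLD
read 'b': HOLD → HOLD
read 'b': HOLD → HOLD
read 'a': HOLD → TRAP
read 'b': TRAP → HOLD
read 'c': HOLD → SHUT
read 'a': SHUT → HOLD
read 'a': HOLD → TRAP
read 'c': TRAP → REST
read 'c': REST → HOLD
read 'c': HOLD → SHUT
read 'c': SHUT → REST
read 'c': REST → HOLD
read 'a': HOLD → TRAP
End state TRAP is not accepting.

No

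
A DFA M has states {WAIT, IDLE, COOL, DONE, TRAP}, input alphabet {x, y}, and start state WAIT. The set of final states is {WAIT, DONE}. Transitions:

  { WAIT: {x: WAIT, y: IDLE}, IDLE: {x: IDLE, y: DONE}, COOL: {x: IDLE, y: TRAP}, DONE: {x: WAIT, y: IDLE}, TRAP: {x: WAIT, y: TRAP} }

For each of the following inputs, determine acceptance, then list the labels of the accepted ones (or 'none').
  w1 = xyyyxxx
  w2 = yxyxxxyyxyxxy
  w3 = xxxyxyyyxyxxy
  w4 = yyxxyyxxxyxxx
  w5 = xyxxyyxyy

w2, w3

w1: Trace: WAIT -x-> WAIT -y-> IDLE -y-> DONE -y-> IDLE -x-> IDLE -x-> IDLE -x-> IDLE  → end IDLE, rejected
w2: Trace: WAIT -y-> IDLE -x-> IDLE -y-> DONE -x-> WAIT -x-> WAIT -x-> WAIT -y-> IDLE -y-> DONE -x-> WAIT -y-> IDLE -x-> IDLE -x-> IDLE -y-> DONE  → end DONE, accepted
w3: Trace: WAIT -x-> WAIT -x-> WAIT -x-> WAIT -y-> IDLE -x-> IDLE -y-> DONE -y-> IDLE -y-> DONE -x-> WAIT -y-> IDLE -x-> IDLE -x-> IDLE -y-> DONE  → end DONE, accepted
w4: Trace: WAIT -y-> IDLE -y-> DONE -x-> WAIT -x-> WAIT -y-> IDLE -y-> DONE -x-> WAIT -x-> WAIT -x-> WAIT -y-> IDLE -x-> IDLE -x-> IDLE -x-> IDLE  → end IDLE, rejected
w5: Trace: WAIT -x-> WAIT -y-> IDLE -x-> IDLE -x-> IDLE -y-> DONE -y-> IDLE -x-> IDLE -y-> DONE -y-> IDLE  → end IDLE, rejected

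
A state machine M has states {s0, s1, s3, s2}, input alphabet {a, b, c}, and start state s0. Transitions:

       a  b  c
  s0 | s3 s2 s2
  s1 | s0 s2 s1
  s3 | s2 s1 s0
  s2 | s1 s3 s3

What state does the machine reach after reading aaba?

start at s0
read 'a': s0 → s3
read 'a': s3 → s2
read 'b': s2 → s3
read 'a': s3 → s2

s2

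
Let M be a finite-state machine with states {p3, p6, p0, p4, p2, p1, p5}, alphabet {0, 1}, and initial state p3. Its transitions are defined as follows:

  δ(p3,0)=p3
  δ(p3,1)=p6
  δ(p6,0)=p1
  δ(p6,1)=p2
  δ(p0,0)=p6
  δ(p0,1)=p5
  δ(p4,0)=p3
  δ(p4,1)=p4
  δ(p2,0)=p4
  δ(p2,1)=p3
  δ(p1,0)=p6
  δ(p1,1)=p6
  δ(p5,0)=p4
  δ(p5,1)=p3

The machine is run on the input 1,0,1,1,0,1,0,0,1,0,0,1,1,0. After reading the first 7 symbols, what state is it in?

Trace: p3 -1-> p6 -0-> p1 -1-> p6 -1-> p2 -0-> p4 -1-> p4 -0-> p3
After 7 symbols: p3.

p3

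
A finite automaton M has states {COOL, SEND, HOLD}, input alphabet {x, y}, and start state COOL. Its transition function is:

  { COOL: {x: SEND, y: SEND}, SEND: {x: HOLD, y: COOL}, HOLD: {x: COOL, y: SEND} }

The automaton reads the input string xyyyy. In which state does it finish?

SEND

start at COOL
read 'x': COOL → SEND
read 'y': SEND → COOL
read 'y': COOL → SEND
read 'y': SEND → COOL
read 'y': COOL → SEND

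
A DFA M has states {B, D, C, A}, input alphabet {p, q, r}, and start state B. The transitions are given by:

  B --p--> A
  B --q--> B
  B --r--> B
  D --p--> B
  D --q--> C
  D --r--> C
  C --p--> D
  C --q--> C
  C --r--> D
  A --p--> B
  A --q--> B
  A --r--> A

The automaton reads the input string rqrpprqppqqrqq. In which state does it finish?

B → B → B → B → A → B → B → B → A → B → B → B → B → B → B

B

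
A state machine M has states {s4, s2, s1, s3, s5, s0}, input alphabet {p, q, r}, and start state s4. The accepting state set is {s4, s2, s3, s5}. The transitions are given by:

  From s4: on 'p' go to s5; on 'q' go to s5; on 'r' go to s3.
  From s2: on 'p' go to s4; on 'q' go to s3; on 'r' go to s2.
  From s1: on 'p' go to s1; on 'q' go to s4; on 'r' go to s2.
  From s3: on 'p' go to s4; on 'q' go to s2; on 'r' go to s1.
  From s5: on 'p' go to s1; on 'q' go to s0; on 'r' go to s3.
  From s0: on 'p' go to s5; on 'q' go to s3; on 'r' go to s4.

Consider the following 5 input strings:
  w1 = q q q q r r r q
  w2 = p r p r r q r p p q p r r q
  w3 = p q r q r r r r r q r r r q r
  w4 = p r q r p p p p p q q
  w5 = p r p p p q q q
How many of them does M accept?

3

w1: Trace: s4 -q-> s5 -q-> s0 -q-> s3 -q-> s2 -r-> s2 -r-> s2 -r-> s2 -q-> s3  → end s3, accepted
w2: Trace: s4 -p-> s5 -r-> s3 -p-> s4 -r-> s3 -r-> s1 -q-> s4 -r-> s3 -p-> s4 -p-> s5 -q-> s0 -p-> s5 -r-> s3 -r-> s1 -q-> s4  → end s4, accepted
w3: Trace: s4 -p-> s5 -q-> s0 -r-> s4 -q-> s5 -r-> s3 -r-> s1 -r-> s2 -r-> s2 -r-> s2 -q-> s3 -r-> s1 -r-> s2 -r-> s2 -q-> s3 -r-> s1  → end s1, rejected
w4: Trace: s4 -p-> s5 -r-> s3 -q-> s2 -r-> s2 -p-> s4 -p-> s5 -p-> s1 -p-> s1 -p-> s1 -q-> s4 -q-> s5  → end s5, accepted
w5: Trace: s4 -p-> s5 -r-> s3 -p-> s4 -p-> s5 -p-> s1 -q-> s4 -q-> s5 -q-> s0  → end s0, rejected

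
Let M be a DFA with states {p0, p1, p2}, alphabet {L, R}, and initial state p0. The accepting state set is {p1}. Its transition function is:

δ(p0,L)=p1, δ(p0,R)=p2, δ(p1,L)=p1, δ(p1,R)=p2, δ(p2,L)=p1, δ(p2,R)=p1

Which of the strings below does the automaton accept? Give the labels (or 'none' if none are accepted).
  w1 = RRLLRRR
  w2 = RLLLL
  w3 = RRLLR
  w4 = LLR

w2

w1: p0 → p2 → p1 → p1 → p1 → p2 → p1 → p2  → end p2, rejected
w2: p0 → p2 → p1 → p1 → p1 → p1  → end p1, accepted
w3: p0 → p2 → p1 → p1 → p1 → p2  → end p2, rejected
w4: p0 → p1 → p1 → p2  → end p2, rejected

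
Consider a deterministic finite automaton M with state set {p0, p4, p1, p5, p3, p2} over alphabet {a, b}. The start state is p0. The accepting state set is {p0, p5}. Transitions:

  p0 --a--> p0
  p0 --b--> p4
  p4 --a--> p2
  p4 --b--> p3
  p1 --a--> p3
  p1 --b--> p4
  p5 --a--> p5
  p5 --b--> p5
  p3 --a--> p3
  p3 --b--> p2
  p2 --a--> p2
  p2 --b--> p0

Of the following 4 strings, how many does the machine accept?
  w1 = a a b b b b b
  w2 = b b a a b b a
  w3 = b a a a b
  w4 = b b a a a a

2

w1: Trace: p0 -a-> p0 -a-> p0 -b-> p4 -b-> p3 -b-> p2 -b-> p0 -b-> p4  → end p4, rejected
w2: Trace: p0 -b-> p4 -b-> p3 -a-> p3 -a-> p3 -b-> p2 -b-> p0 -a-> p0  → end p0, accepted
w3: Trace: p0 -b-> p4 -a-> p2 -a-> p2 -a-> p2 -b-> p0  → end p0, accepted
w4: Trace: p0 -b-> p4 -b-> p3 -a-> p3 -a-> p3 -a-> p3 -a-> p3  → end p3, rejected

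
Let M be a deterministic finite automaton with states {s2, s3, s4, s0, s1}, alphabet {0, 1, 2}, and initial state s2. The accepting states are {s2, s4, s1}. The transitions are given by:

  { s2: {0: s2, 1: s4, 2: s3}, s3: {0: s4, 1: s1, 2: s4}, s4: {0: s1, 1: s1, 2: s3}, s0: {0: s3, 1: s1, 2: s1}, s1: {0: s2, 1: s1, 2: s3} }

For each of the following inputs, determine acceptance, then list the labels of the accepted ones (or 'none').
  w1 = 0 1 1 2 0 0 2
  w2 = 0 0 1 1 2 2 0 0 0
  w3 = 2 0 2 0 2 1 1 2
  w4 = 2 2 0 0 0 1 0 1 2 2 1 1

w1: Trace: s2 -0-> s2 -1-> s4 -1-> s1 -2-> s3 -0-> s4 -0-> s1 -2-> s3  → end s3, rejected
w2: Trace: s2 -0-> s2 -0-> s2 -1-> s4 -1-> s1 -2-> s3 -2-> s4 -0-> s1 -0-> s2 -0-> s2  → end s2, accepted
w3: Trace: s2 -2-> s3 -0-> s4 -2-> s3 -0-> s4 -2-> s3 -1-> s1 -1-> s1 -2-> s3  → end s3, rejected
w4: Trace: s2 -2-> s3 -2-> s4 -0-> s1 -0-> s2 -0-> s2 -1-> s4 -0-> s1 -1-> s1 -2-> s3 -2-> s4 -1-> s1 -1-> s1  → end s1, accepted

w2, w4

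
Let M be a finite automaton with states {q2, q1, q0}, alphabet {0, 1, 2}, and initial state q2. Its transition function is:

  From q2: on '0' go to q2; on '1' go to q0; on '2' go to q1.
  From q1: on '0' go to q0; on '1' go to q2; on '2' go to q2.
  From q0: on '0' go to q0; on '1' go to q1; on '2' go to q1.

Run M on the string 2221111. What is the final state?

Trace: q2 -2-> q1 -2-> q2 -2-> q1 -1-> q2 -1-> q0 -1-> q1 -1-> q2

q2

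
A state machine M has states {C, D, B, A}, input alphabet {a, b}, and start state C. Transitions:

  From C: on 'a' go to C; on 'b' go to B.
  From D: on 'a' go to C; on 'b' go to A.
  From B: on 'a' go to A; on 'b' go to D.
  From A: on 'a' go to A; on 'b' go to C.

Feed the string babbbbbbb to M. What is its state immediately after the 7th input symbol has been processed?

C

start at C
read 'b': C → B
read 'a': B → A
read 'b': A → C
read 'b': C → B
read 'b': B → D
read 'b': D → A
read 'b': A → C
After 7 symbols: C.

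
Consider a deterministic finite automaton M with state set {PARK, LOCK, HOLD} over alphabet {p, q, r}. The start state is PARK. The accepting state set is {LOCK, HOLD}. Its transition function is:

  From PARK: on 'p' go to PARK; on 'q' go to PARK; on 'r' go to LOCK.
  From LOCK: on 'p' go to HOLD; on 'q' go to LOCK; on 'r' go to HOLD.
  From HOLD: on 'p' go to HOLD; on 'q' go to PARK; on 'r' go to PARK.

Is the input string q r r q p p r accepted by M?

Trace: PARK -q-> PARK -r-> LOCK -r-> HOLD -q-> PARK -p-> PARK -p-> PARK -r-> LOCK
End state LOCK is accepting.

Yes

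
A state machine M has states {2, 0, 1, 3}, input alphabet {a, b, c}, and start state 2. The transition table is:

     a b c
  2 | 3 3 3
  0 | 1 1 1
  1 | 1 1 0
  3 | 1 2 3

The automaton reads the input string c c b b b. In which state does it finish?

Trace: 2 -c-> 3 -c-> 3 -b-> 2 -b-> 3 -b-> 2

2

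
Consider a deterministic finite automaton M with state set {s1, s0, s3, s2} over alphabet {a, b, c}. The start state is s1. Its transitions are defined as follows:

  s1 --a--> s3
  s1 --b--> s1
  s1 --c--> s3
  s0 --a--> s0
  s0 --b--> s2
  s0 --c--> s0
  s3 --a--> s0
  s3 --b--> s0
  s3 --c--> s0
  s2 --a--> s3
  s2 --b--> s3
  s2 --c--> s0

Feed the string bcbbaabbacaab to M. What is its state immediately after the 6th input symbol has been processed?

start at s1
read 'b': s1 → s1
read 'c': s1 → s3
read 'b': s3 → s0
read 'b': s0 → s2
read 'a': s2 → s3
read 'a': s3 → s0
After 6 symbols: s0.

s0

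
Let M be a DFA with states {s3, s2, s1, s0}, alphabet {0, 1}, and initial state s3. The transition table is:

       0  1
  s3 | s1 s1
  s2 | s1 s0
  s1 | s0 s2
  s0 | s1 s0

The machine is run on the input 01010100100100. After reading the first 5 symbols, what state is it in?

s1

start at s3
read '0': s3 → s1
read '1': s1 → s2
read '0': s2 → s1
read '1': s1 → s2
read '0': s2 → s1
After 5 symbols: s1.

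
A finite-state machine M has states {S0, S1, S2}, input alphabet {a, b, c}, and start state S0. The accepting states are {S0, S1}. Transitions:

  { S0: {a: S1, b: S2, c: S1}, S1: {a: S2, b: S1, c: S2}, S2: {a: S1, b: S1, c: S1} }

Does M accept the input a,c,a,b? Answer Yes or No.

S0 → S1 → S2 → S1 → S1
End state S1 is accepting.

Yes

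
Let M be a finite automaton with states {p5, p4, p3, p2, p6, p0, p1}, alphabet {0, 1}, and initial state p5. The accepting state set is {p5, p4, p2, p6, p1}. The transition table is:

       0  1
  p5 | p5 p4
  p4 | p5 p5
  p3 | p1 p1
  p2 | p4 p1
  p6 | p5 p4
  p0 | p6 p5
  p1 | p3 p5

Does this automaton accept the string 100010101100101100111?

Trace: p5 -1-> p4 -0-> p5 -0-> p5 -0-> p5 -1-> p4 -0-> p5 -1-> p4 -0-> p5 -1-> p4 -1-> p5 -0-> p5 -0-> p5 -1-> p4 -0-> p5 -1-> p4 -1-> p5 -0-> p5 -0-> p5 -1-> p4 -1-> p5 -1-> p4
End state p4 is accepting.

Yes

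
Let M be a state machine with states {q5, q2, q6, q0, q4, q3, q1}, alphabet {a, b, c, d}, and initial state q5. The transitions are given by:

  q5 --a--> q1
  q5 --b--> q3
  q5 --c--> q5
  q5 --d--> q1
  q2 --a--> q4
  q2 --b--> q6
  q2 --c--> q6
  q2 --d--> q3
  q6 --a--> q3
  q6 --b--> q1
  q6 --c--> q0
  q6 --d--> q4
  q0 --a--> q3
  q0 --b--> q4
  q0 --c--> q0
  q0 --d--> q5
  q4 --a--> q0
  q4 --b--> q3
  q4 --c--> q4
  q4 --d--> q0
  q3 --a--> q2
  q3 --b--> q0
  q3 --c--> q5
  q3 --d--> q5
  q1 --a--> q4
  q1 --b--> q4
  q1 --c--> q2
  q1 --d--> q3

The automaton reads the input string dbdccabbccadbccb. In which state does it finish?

q3

q5 → q1 → q4 → q0 → q0 → q0 → q3 → q0 → q4 → q4 → q4 → q0 → q5 → q3 → q5 → q5 → q3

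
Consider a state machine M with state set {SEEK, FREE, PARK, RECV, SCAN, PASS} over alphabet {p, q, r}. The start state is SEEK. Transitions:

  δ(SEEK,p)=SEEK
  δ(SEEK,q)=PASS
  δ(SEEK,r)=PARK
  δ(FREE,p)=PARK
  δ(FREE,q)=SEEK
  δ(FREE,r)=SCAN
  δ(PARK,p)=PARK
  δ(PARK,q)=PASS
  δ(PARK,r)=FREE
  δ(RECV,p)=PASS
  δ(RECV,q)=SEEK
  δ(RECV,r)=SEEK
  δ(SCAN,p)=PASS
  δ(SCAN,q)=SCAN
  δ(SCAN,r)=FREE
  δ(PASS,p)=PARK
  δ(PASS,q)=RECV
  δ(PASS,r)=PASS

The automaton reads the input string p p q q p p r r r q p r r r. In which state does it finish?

Trace: SEEK -p-> SEEK -p-> SEEK -q-> PASS -q-> RECV -p-> PASS -p-> PARK -r-> FREE -r-> SCAN -r-> FREE -q-> SEEK -p-> SEEK -r-> PARK -r-> FREE -r-> SCAN

SCAN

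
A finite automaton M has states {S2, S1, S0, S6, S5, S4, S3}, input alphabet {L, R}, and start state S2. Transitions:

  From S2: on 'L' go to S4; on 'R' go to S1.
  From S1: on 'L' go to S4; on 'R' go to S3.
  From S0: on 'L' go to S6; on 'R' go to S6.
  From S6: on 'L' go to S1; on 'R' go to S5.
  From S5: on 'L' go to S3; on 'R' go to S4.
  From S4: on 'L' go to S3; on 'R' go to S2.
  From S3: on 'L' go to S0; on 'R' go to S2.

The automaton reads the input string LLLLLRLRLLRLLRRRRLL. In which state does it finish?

S2 → S4 → S3 → S0 → S6 → S1 → S3 → S0 → S6 → S1 → S4 → S2 → S4 → S3 → S2 → S1 → S3 → S2 → S4 → S3

S3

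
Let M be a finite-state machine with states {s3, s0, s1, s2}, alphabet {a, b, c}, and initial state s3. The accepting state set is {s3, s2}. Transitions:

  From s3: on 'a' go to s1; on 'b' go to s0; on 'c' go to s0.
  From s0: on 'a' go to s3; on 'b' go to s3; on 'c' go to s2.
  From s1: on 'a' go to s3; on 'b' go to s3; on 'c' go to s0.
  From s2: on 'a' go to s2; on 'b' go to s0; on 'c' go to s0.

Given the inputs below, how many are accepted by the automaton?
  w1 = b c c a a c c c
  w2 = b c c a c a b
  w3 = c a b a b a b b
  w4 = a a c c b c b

w1: s3 → s0 → s2 → s0 → s3 → s1 → s0 → s2 → s0  → end s0, rejected
w2: s3 → s0 → s2 → s0 → s3 → s0 → s3 → s0  → end s0, rejected
w3: s3 → s0 → s3 → s0 → s3 → s0 → s3 → s0 → s3  → end s3, accepted
w4: s3 → s1 → s3 → s0 → s2 → s0 → s2 → s0  → end s0, rejected

1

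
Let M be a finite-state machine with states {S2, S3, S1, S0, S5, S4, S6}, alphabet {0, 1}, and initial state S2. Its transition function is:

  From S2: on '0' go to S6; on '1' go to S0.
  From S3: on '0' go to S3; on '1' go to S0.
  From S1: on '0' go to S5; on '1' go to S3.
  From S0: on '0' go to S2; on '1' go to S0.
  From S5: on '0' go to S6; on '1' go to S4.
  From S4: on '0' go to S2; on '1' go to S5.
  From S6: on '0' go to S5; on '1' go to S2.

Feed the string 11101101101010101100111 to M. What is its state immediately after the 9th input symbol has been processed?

S0

start at S2
read '1': S2 → S0
read '1': S0 → S0
read '1': S0 → S0
read '0': S0 → S2
read '1': S2 → S0
read '1': S0 → S0
read '0': S0 → S2
read '1': S2 → S0
read '1': S0 → S0
After 9 symbols: S0.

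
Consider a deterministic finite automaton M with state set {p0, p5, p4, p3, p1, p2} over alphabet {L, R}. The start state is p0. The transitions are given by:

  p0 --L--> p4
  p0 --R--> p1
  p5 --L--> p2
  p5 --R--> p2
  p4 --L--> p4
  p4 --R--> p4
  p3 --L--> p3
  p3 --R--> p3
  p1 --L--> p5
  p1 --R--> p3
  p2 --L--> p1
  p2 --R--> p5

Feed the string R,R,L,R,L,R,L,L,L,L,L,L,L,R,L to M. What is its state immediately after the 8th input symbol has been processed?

p0 → p1 → p3 → p3 → p3 → p3 → p3 → p3 → p3
After 8 symbols: p3.

p3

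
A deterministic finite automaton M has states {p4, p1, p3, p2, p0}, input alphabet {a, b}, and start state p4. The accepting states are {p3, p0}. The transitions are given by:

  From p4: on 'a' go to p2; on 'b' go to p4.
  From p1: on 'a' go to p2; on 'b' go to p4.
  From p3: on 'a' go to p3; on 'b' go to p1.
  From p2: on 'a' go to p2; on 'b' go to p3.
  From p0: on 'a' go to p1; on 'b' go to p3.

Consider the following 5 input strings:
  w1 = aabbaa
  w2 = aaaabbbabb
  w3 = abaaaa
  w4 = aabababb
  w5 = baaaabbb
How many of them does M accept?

1

w1:
  start at p4
  read 'a': p4 → p2
  read 'a': p2 → p2
  read 'b': p2 → p3
  read 'b': p3 → p1
  read 'a': p1 → p2
  read 'a': p2 → p2
  end p2, rejected
w2:
  start at p4
  read 'a': p4 → p2
  read 'a': p2 → p2
  read 'a': p2 → p2
  read 'a': p2 → p2
  read 'b': p2 → p3
  read 'b': p3 → p1
  read 'b': p1 → p4
  read 'a': p4 → p2
  read 'b': p2 → p3
  read 'b': p3 → p1
  end p1, rejected
w3:
  start at p4
  read 'a': p4 → p2
  read 'b': p2 → p3
  read 'a': p3 → p3
  read 'a': p3 → p3
  read 'a': p3 → p3
  read 'a': p3 → p3
  end p3, accepted
w4:
  start at p4
  read 'a': p4 → p2
  read 'a': p2 → p2
  read 'b': p2 → p3
  read 'a': p3 → p3
  read 'b': p3 → p1
  read 'a': p1 → p2
  read 'b': p2 → p3
  read 'b': p3 → p1
  end p1, rejected
w5:
  start at p4
  read 'b': p4 → p4
  read 'a': p4 → p2
  read 'a': p2 → p2
  read 'a': p2 → p2
  read 'a': p2 → p2
  read 'b': p2 → p3
  read 'b': p3 → p1
  read 'b': p1 → p4
  end p4, rejected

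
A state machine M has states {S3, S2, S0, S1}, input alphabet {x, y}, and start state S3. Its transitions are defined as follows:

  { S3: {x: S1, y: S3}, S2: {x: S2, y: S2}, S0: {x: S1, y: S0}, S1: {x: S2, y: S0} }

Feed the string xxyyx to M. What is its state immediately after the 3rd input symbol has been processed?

S2

start at S3
read 'x': S3 → S1
read 'x': S1 → S2
read 'y': S2 → S2
After 3 symbols: S2.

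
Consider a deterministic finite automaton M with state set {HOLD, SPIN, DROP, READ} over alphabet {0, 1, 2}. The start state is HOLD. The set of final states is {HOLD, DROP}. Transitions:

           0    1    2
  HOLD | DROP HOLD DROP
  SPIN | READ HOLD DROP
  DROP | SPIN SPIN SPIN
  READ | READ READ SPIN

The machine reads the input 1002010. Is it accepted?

Yes

start at HOLD
read '1': HOLD → HOLD
read '0': HOLD → DROP
read '0': DROP → SPIN
read '2': SPIN → DROP
read '0': DROP → SPIN
read '1': SPIN → HOLD
read '0': HOLD → DROP
End state DROP is accepting.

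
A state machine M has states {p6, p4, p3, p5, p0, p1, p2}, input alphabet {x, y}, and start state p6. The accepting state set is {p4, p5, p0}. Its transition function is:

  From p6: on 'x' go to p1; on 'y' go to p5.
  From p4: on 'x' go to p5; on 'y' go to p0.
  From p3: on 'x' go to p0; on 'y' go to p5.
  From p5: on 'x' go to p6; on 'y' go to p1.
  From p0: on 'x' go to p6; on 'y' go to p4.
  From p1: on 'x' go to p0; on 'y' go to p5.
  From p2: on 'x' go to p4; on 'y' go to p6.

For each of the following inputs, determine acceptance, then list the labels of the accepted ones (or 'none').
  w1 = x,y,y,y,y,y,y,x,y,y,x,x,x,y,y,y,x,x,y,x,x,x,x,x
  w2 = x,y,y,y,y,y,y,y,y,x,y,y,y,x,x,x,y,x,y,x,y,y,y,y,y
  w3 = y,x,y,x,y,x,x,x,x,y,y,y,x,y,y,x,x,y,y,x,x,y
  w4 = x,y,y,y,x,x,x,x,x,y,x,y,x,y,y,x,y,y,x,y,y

w1:
  start at p6
  read 'x': p6 → p1
  read 'y': p1 → p5
  read 'y': p5 → p1
  read 'y': p1 → p5
  read 'y': p5 → p1
  read 'y': p1 → p5
  read 'y': p5 → p1
  read 'x': p1 → p0
  read 'y': p0 → p4
  read 'y': p4 → p0
  read 'x': p0 → p6
  read 'x': p6 → p1
  read 'x': p1 → p0
  read 'y': p0 → p4
  read 'y': p4 → p0
  read 'y': p0 → p4
  read 'x': p4 → p5
  read 'x': p5 → p6
  read 'y': p6 → p5
  read 'x': p5 → p6
  read 'x': p6 → p1
  read 'x': p1 → p0
  read 'x': p0 → p6
  read 'x': p6 → p1
  end p1, rejected
w2:
  start at p6
  read 'x': p6 → p1
  read 'y': p1 → p5
  read 'y': p5 → p1
  read 'y': p1 → p5
  read 'y': p5 → p1
  read 'y': p1 → p5
  read 'y': p5 → p1
  read 'y': p1 → p5
  read 'y': p5 → p1
  read 'x': p1 → p0
  read 'y': p0 → p4
  read 'y': p4 → p0
  read 'y': p0 → p4
  read 'x': p4 → p5
  read 'x': p5 → p6
  read 'x': p6 → p1
  read 'y': p1 → p5
  read 'x': p5 → p6
  read 'y': p6 → p5
  read 'x': p5 → p6
  read 'y': p6 → p5
  read 'y': p5 → p1
  read 'y': p1 → p5
  read 'y': p5 → p1
  read 'y': p1 → p5
  end p5, accepted
w3:
  start at p6
  read 'y': p6 → p5
  read 'x': p5 → p6
  read 'y': p6 → p5
  read 'x': p5 → p6
  read 'y': p6 → p5
  read 'x': p5 → p6
  read 'x': p6 → p1
  read 'x': p1 → p0
  read 'x': p0 → p6
  read 'y': p6 → p5
  read 'y': p5 → p1
  read 'y': p1 → p5
  read 'x': p5 → p6
  read 'y': p6 → p5
  read 'y': p5 → p1
  read 'x': p1 → p0
  read 'x': p0 → p6
  read 'y': p6 → p5
  read 'y': p5 → p1
  read 'x': p1 → p0
  read 'x': p0 → p6
  read 'y': p6 → p5
  end p5, accepted
w4:
  start at p6
  read 'x': p6 → p1
  read 'y': p1 → p5
  read 'y': p5 → p1
  read 'y': p1 → p5
  read 'x': p5 → p6
  read 'x': p6 → p1
  read 'x': p1 → p0
  read 'x': p0 → p6
  read 'x': p6 → p1
  read 'y': p1 → p5
  read 'x': p5 → p6
  read 'y': p6 → p5
  read 'x': p5 → p6
  read 'y': p6 → p5
  read 'y': p5 → p1
  read 'x': p1 → p0
  read 'y': p0 → p4
  read 'y': p4 → p0
  read 'x': p0 → p6
  read 'y': p6 → p5
  read 'y': p5 → p1
  end p1, rejected

w2, w3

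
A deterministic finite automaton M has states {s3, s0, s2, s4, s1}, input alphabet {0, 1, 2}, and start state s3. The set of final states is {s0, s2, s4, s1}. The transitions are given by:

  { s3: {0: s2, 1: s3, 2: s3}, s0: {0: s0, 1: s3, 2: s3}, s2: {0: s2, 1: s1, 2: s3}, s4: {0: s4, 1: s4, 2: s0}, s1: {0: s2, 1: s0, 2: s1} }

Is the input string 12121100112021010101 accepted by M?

start at s3
read '1': s3 → s3
read '2': s3 → s3
read '1': s3 → s3
read '2': s3 → s3
read '1': s3 → s3
read '1': s3 → s3
read '0': s3 → s2
read '0': s2 → s2
read '1': s2 → s1
read '1': s1 → s0
read '2': s0 → s3
read '0': s3 → s2
read '2': s2 → s3
read '1': s3 → s3
read '0': s3 → s2
read '1': s2 → s1
read '0': s1 → s2
read '1': s2 → s1
read '0': s1 → s2
read '1': s2 → s1
End state s1 is accepting.

Yes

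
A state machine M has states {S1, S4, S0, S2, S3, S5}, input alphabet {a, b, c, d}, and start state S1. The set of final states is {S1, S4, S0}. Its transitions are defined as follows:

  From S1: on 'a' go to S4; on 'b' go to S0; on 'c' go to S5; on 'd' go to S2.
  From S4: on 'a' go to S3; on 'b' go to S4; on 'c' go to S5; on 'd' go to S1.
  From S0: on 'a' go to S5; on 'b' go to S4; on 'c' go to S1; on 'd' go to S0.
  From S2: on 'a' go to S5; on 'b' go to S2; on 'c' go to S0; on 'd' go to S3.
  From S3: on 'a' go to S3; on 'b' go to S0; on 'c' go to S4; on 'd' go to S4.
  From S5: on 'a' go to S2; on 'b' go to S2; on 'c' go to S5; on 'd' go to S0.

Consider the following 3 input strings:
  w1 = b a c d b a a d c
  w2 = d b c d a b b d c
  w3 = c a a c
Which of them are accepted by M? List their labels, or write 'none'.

w1: Trace: S1 -b-> S0 -a-> S5 -c-> S5 -d-> S0 -b-> S4 -a-> S3 -a-> S3 -d-> S4 -c-> S5  → end S5, rejected
w2: Trace: S1 -d-> S2 -b-> S2 -c-> S0 -d-> S0 -a-> S5 -b-> S2 -b-> S2 -d-> S3 -c-> S4  → end S4, accepted
w3: Trace: S1 -c-> S5 -a-> S2 -a-> S5 -c-> S5  → end S5, rejected

w2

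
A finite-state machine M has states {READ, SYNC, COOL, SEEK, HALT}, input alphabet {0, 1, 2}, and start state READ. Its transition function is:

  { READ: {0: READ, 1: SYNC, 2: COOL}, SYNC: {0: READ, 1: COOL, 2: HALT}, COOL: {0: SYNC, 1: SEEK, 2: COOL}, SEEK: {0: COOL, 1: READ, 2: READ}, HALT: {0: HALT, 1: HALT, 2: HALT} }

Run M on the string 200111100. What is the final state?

READ

Trace: READ -2-> COOL -0-> SYNC -0-> READ -1-> SYNC -1-> COOL -1-> SEEK -1-> READ -0-> READ -0-> READ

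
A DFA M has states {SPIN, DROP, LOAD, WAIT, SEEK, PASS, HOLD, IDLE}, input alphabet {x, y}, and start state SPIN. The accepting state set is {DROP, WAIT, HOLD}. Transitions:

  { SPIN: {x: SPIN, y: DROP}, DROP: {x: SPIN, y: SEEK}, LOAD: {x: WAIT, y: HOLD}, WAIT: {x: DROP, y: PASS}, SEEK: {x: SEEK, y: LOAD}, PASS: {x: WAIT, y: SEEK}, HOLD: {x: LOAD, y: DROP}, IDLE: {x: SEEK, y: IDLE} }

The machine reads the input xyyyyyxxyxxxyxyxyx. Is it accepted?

Trace: SPIN -x-> SPIN -y-> DROP -y-> SEEK -y-> LOAD -y-> HOLD -y-> DROP -x-> SPIN -x-> SPIN -y-> DROP -x-> SPIN -x-> SPIN -x-> SPIN -y-> DROP -x-> SPIN -y-> DROP -x-> SPIN -y-> DROP -x-> SPIN
End state SPIN is not accepting.

No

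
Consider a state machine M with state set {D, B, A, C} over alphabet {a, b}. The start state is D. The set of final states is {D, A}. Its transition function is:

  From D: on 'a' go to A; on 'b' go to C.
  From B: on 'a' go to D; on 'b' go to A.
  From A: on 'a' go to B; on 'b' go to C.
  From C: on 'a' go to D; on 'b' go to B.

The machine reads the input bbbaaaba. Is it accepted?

start at D
read 'b': D → C
read 'b': C → B
read 'b': B → A
read 'a': A → B
read 'a': B → D
read 'a': D → A
read 'b': A → C
read 'a': C → D
End state D is accepting.

Yes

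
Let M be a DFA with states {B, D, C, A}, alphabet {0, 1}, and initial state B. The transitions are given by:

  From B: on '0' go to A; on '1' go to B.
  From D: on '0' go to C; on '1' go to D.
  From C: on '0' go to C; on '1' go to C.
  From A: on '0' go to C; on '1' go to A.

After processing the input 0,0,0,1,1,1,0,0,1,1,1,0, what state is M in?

C

Trace: B -0-> A -0-> C -0-> C -1-> C -1-> C -1-> C -0-> C -0-> C -1-> C -1-> C -1-> C -0-> C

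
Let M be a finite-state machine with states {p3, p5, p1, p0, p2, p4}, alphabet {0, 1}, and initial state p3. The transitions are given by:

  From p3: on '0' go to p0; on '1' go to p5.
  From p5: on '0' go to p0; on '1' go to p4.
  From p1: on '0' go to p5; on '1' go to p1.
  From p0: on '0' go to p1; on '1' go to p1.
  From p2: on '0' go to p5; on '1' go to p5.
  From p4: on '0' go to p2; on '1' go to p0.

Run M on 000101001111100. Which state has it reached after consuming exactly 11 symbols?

start at p3
read '0': p3 → p0
read '0': p0 → p1
read '0': p1 → p5
read '1': p5 → p4
read '0': p4 → p2
read '1': p2 → p5
read '0': p5 → p0
read '0': p0 → p1
read '1': p1 → p1
read '1': p1 → p1
read '1': p1 → p1
After 11 symbols: p1.

p1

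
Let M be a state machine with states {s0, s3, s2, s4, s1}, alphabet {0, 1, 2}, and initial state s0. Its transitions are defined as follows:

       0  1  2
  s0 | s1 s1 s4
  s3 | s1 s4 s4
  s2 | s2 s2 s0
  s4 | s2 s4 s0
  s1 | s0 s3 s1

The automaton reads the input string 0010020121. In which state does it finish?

Trace: s0 -0-> s1 -0-> s0 -1-> s1 -0-> s0 -0-> s1 -2-> s1 -0-> s0 -1-> s1 -2-> s1 -1-> s3

s3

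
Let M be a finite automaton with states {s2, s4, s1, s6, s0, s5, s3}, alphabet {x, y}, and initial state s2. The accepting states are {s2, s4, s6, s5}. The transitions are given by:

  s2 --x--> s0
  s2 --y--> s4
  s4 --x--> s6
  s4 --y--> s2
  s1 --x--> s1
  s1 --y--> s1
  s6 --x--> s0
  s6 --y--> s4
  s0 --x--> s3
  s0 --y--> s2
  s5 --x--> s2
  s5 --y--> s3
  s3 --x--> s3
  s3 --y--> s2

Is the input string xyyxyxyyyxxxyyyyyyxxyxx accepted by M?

No

start at s2
read 'x': s2 → s0
read 'y': s0 → s2
read 'y': s2 → s4
read 'x': s4 → s6
read 'y': s6 → s4
read 'x': s4 → s6
read 'y': s6 → s4
read 'y': s4 → s2
read 'y': s2 → s4
read 'x': s4 → s6
read 'x': s6 → s0
read 'x': s0 → s3
read 'y': s3 → s2
read 'y': s2 → s4
read 'y': s4 → s2
read 'y': s2 → s4
read 'y': s4 → s2
read 'y': s2 → s4
read 'x': s4 → s6
read 'x': s6 → s0
read 'y': s0 → s2
read 'x': s2 → s0
read 'x': s0 → s3
End state s3 is not accepting.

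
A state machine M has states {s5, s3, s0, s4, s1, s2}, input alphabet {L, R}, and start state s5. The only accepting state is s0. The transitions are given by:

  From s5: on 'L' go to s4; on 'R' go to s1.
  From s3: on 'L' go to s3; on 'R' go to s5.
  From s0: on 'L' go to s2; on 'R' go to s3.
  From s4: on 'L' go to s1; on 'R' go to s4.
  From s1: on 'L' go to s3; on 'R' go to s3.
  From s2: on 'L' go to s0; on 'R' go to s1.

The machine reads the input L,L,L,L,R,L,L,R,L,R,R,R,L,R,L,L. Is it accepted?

s5 → s4 → s1 → s3 → s3 → s5 → s4 → s1 → s3 → s3 → s5 → s1 → s3 → s3 → s5 → s4 → s1
End state s1 is not accepting.

No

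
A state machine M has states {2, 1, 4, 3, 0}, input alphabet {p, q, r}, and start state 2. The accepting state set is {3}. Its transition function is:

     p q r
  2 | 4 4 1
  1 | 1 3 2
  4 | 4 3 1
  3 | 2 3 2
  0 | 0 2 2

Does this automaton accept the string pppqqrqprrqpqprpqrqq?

Yes

start at 2
read 'p': 2 → 4
read 'p': 4 → 4
read 'p': 4 → 4
read 'q': 4 → 3
read 'q': 3 → 3
read 'r': 3 → 2
read 'q': 2 → 4
read 'p': 4 → 4
read 'r': 4 → 1
read 'r': 1 → 2
read 'q': 2 → 4
read 'p': 4 → 4
read 'q': 4 → 3
read 'p': 3 → 2
read 'r': 2 → 1
read 'p': 1 → 1
read 'q': 1 → 3
read 'r': 3 → 2
read 'q': 2 → 4
read 'q': 4 → 3
End state 3 is accepting.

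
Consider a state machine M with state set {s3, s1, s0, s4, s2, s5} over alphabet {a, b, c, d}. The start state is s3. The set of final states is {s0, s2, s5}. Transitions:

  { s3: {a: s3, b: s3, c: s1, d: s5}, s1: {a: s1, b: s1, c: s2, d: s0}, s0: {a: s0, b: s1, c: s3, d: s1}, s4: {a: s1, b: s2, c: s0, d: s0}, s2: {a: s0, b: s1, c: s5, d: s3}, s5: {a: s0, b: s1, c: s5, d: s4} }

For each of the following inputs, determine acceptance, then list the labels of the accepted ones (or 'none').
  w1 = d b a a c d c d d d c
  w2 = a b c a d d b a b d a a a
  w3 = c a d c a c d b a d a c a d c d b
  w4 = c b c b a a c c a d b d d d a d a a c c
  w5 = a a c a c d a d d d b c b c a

w1: Trace: s3 -d-> s5 -b-> s1 -a-> s1 -a-> s1 -c-> s2 -d-> s3 -c-> s1 -d-> s0 -d-> s1 -d-> s0 -c-> s3  → end s3, rejected
w2: Trace: s3 -a-> s3 -b-> s3 -c-> s1 -a-> s1 -d-> s0 -d-> s1 -b-> s1 -a-> s1 -b-> s1 -d-> s0 -a-> s0 -a-> s0 -a-> s0  → end s0, accepted
w3: Trace: s3 -c-> s1 -a-> s1 -d-> s0 -c-> s3 -a-> s3 -c-> s1 -d-> s0 -b-> s1 -a-> s1 -d-> s0 -a-> s0 -c-> s3 -a-> s3 -d-> s5 -c-> s5 -d-> s4 -b-> s2  → end s2, accepted
w4: Trace: s3 -c-> s1 -b-> s1 -c-> s2 -b-> s1 -a-> s1 -a-> s1 -c-> s2 -c-> s5 -a-> s0 -d-> s1 -b-> s1 -d-> s0 -d-> s1 -d-> s0 -a-> s0 -d-> s1 -a-> s1 -a-> s1 -c-> s2 -c-> s5  → end s5, accepted
w5: Trace: s3 -a-> s3 -a-> s3 -c-> s1 -a-> s1 -c-> s2 -d-> s3 -a-> s3 -d-> s5 -d-> s4 -d-> s0 -b-> s1 -c-> s2 -b-> s1 -c-> s2 -a-> s0  → end s0, accepted

w2, w3, w4, w5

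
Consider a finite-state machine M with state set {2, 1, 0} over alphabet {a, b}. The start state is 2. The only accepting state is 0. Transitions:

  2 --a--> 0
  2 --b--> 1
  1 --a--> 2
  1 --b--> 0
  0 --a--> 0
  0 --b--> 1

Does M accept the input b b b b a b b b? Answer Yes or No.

No

2 → 1 → 0 → 1 → 0 → 0 → 1 → 0 → 1
End state 1 is not accepting.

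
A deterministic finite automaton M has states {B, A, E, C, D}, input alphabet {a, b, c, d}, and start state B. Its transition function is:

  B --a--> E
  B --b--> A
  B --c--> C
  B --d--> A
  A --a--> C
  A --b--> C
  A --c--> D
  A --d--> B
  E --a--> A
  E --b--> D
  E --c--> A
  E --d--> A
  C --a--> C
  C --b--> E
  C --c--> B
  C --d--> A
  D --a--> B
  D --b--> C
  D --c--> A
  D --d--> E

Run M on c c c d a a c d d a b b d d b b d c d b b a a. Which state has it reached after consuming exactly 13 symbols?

start at B
read 'c': B → C
read 'c': C → B
read 'c': B → C
read 'd': C → A
read 'a': A → C
read 'a': C → C
read 'c': C → B
read 'd': B → A
read 'd': A → B
read 'a': B → E
read 'b': E → D
read 'b': D → C
read 'd': C → A
After 13 symbols: A.

A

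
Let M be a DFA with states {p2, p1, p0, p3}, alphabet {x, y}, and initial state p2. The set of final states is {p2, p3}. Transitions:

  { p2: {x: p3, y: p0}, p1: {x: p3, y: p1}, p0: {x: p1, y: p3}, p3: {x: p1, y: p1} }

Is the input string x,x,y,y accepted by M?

No

start at p2
read 'x': p2 → p3
read 'x': p3 → p1
read 'y': p1 → p1
read 'y': p1 → p1
End state p1 is not accepting.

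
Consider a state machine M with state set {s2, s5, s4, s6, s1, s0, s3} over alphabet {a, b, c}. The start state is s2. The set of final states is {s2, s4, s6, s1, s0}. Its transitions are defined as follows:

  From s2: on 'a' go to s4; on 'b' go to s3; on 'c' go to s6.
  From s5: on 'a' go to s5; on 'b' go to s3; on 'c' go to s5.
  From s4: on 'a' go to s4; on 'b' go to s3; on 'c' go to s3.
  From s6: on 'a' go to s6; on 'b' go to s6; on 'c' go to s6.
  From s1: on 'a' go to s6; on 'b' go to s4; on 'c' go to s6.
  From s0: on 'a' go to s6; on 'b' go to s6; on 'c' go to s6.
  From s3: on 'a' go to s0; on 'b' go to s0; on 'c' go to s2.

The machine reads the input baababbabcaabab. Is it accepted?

s2 → s3 → s0 → s6 → s6 → s6 → s6 → s6 → s6 → s6 → s6 → s6 → s6 → s6 → s6 → s6
End state s6 is accepting.

Yes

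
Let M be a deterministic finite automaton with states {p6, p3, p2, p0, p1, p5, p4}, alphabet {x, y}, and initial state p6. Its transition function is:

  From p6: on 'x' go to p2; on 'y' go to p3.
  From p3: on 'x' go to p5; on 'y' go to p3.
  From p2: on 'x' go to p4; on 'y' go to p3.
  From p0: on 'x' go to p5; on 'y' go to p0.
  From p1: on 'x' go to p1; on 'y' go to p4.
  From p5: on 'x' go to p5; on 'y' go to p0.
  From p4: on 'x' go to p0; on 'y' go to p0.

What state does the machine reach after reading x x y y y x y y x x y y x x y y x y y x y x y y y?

p6 → p2 → p4 → p0 → p0 → p0 → p5 → p0 → p0 → p5 → p5 → p0 → p0 → p5 → p5 → p0 → p0 → p5 → p0 → p0 → p5 → p0 → p5 → p0 → p0 → p0

p0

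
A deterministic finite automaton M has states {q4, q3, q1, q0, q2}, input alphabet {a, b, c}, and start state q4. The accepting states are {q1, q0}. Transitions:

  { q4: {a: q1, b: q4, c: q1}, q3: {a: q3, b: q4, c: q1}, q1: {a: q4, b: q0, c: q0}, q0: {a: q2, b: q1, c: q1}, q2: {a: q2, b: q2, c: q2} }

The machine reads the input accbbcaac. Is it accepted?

No

q4 → q1 → q0 → q1 → q0 → q1 → q0 → q2 → q2 → q2
End state q2 is not accepting.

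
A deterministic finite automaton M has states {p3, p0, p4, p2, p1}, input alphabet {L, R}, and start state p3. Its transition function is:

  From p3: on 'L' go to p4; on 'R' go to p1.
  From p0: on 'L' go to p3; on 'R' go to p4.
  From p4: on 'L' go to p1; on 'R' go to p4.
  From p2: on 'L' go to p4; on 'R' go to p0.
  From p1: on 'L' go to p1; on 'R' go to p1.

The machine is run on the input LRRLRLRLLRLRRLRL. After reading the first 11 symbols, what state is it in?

p3 → p4 → p4 → p4 → p1 → p1 → p1 → p1 → p1 → p1 → p1 → p1
After 11 symbols: p1.

p1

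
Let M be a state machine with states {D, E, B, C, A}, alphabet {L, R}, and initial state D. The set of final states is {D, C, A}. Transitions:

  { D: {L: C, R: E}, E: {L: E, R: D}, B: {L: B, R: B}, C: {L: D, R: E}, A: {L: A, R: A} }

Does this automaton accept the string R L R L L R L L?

No

start at D
read 'R': D → E
read 'L': E → E
read 'R': E → D
read 'L': D → C
read 'L': C → D
read 'R': D → E
read 'L': E → E
read 'L': E → E
End state E is not accepting.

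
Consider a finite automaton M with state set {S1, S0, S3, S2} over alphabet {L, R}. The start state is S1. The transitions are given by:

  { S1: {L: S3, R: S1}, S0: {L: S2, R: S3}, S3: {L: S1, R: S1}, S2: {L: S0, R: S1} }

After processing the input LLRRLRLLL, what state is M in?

Trace: S1 -L-> S3 -L-> S1 -R-> S1 -R-> S1 -L-> S3 -R-> S1 -L-> S3 -L-> S1 -L-> S3

S3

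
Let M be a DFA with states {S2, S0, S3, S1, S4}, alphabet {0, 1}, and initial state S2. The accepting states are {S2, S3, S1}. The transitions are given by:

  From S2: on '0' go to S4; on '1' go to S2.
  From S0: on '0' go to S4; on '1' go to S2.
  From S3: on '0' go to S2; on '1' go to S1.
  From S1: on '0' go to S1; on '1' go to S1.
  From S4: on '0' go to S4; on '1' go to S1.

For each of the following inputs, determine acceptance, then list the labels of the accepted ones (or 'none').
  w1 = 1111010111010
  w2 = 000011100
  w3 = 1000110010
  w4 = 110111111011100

w1: S2 → S2 → S2 → S2 → S2 → S4 → S1 → S1 → S1 → S1 → S1 → S1 → S1 → S1  → end S1, accepted
w2: S2 → S4 → S4 → S4 → S4 → S1 → S1 → S1 → S1 → S1  → end S1, accepted
w3: S2 → S2 → S4 → S4 → S4 → S1 → S1 → S1 → S1 → S1 → S1  → end S1, accepted
w4: S2 → S2 → S2 → S4 → S1 → S1 → S1 → S1 → S1 → S1 → S1 → S1 → S1 → S1 → S1 → S1  → end S1, accepted

w1, w2, w3, w4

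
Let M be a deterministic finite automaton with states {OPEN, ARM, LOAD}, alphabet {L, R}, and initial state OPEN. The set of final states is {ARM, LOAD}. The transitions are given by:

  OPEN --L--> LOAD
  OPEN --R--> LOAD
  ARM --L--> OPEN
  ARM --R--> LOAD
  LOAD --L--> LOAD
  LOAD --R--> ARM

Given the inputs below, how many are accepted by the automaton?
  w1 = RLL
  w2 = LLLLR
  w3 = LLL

3

w1:
  start at OPEN
  read 'R': OPEN → LOAD
  read 'L': LOAD → LOAD
  read 'L': LOAD → LOAD
  end LOAD, accepted
w2:
  start at OPEN
  read 'L': OPEN → LOAD
  read 'L': LOAD → LOAD
  read 'L': LOAD → LOAD
  read 'L': LOAD → LOAD
  read 'R': LOAD → ARM
  end ARM, accepted
w3:
  start at OPEN
  read 'L': OPEN → LOAD
  read 'L': LOAD → LOAD
  read 'L': LOAD → LOAD
  end LOAD, accepted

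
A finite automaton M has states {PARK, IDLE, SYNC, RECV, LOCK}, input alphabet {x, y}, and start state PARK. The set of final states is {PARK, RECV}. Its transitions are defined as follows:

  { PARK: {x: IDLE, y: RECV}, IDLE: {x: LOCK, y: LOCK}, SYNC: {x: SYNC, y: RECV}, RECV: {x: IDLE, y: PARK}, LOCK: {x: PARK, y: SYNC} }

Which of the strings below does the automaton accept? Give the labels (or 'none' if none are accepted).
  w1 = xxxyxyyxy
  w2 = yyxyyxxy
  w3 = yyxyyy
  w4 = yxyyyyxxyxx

w1: Trace: PARK -x-> IDLE -x-> LOCK -x-> PARK -y-> RECV -x-> IDLE -y-> LOCK -y-> SYNC -x-> SYNC -y-> RECV  → end RECV, accepted
w2: Trace: PARK -y-> RECV -y-> PARK -x-> IDLE -y-> LOCK -y-> SYNC -x-> SYNC -x-> SYNC -y-> RECV  → end RECV, accepted
w3: Trace: PARK -y-> RECV -y-> PARK -x-> IDLE -y-> LOCK -y-> SYNC -y-> RECV  → end RECV, accepted
w4: Trace: PARK -y-> RECV -x-> IDLE -y-> LOCK -y-> SYNC -y-> RECV -y-> PARK -x-> IDLE -x-> LOCK -y-> SYNC -x-> SYNC -x-> SYNC  → end SYNC, rejected

w1, w2, w3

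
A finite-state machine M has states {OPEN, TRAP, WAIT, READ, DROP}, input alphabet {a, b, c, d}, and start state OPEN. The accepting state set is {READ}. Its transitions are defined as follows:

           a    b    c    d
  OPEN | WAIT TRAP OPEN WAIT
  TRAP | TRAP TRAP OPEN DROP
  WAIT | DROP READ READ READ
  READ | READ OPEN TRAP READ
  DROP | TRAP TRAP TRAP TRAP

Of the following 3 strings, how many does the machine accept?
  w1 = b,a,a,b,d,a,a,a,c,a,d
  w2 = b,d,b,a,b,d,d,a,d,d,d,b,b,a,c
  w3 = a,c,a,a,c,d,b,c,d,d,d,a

w1: OPEN → TRAP → TRAP → TRAP → TRAP → DROP → TRAP → TRAP → TRAP → OPEN → WAIT → READ  → end READ, accepted
w2: OPEN → TRAP → DROP → TRAP → TRAP → TRAP → DROP → TRAP → TRAP → DROP → TRAP → DROP → TRAP → TRAP → TRAP → OPEN  → end OPEN, rejected
w3: OPEN → WAIT → READ → READ → READ → TRAP → DROP → TRAP → OPEN → WAIT → READ → READ → READ  → end READ, accepted

2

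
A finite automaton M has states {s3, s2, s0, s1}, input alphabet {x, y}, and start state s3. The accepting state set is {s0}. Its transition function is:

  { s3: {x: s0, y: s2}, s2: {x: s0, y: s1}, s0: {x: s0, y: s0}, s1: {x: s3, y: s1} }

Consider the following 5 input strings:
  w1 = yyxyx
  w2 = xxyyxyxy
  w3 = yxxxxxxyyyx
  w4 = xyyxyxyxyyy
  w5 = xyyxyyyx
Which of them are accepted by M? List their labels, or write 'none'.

w1, w2, w3, w4, w5

w1: s3 → s2 → s1 → s3 → s2 → s0  → end s0, accepted
w2: s3 → s0 → s0 → s0 → s0 → s0 → s0 → s0 → s0  → end s0, accepted
w3: s3 → s2 → s0 → s0 → s0 → s0 → s0 → s0 → s0 → s0 → s0 → s0  → end s0, accepted
w4: s3 → s0 → s0 → s0 → s0 → s0 → s0 → s0 → s0 → s0 → s0 → s0  → end s0, accepted
w5: s3 → s0 → s0 → s0 → s0 → s0 → s0 → s0 → s0  → end s0, accepted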